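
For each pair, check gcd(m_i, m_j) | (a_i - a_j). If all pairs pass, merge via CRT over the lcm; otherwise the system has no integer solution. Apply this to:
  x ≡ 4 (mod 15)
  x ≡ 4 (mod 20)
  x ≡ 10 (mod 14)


Moduli 15, 20, 14 are not pairwise coprime, so CRT works modulo lcm(m_i) when all pairwise compatibility conditions hold.
Pairwise compatibility: gcd(m_i, m_j) must divide a_i - a_j for every pair.
Merge one congruence at a time:
  Start: x ≡ 4 (mod 15).
  Combine with x ≡ 4 (mod 20): gcd(15, 20) = 5; 4 - 4 = 0, which IS divisible by 5, so compatible.
    Write x = 4 + 15·t and substitute into x ≡ 4 (mod 20): 15·t ≡ 4 − 4 = 0 (mod 20).
    Divide the congruence (and modulus) by g = 5: 3·t ≡ 0 (mod 4).
    The inverse of 3 mod 4 is 3 (since 3·3 = 9 = 2·4 + 1), so t ≡ 3·0 = 0 ≡ 0 (mod 4).
    Then x = 4 + 15·0 = 4, valid modulo lcm(15, 20) = 60: x ≡ 4 (mod 60).
  Combine with x ≡ 10 (mod 14): gcd(60, 14) = 2; 10 - 4 = 6, which IS divisible by 2, so compatible.
    Write x = 4 + 60·t and substitute into x ≡ 10 (mod 14): 60·t ≡ 10 − 4 = 6 (mod 14).
    Divide the congruence (and modulus) by g = 2: 30·t ≡ 3 (mod 7).
    Reduce coefficients mod 7: 2·t ≡ 3 (mod 7).
    The inverse of 2 mod 7 is 4 (since 2·4 = 8 = 1·7 + 1), so t ≡ 4·3 = 12 ≡ 5 (mod 7).
    Then x = 4 + 60·5 = 304, valid modulo lcm(60, 14) = 420: x ≡ 304 (mod 420).
Verify: 304 mod 15 = 4, 304 mod 20 = 4, 304 mod 14 = 10.

x ≡ 304 (mod 420).


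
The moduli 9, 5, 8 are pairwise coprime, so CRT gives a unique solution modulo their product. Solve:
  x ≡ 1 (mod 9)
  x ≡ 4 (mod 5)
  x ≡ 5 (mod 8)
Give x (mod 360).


Moduli 9, 5, 8 are pairwise coprime; by CRT there is a unique solution modulo M = 9 · 5 · 8 = 360.
Solve pairwise, accumulating the modulus:
  Start with x ≡ 1 (mod 9).
  Combine with x ≡ 4 (mod 5): since gcd(9, 5) = 1, we get a unique residue mod 45.
    Write x = 1 + 9·t and substitute into x ≡ 4 (mod 5): 9·t ≡ 4 − 1 = 3 (mod 5).
    Reduce coefficients mod 5: 4·t ≡ 3 (mod 5).
    The inverse of 4 mod 5 is 4 (since 4·4 = 16 = 3·5 + 1), so t ≡ 4·3 = 12 ≡ 2 (mod 5).
    Then x = 1 + 9·2 = 19, valid modulo lcm(9, 5) = 45: x ≡ 19 (mod 45).
  Combine with x ≡ 5 (mod 8): since gcd(45, 8) = 1, we get a unique residue mod 360.
    Write x = 19 + 45·t and substitute into x ≡ 5 (mod 8): 45·t ≡ 5 − 19 = -14 (mod 8).
    Reduce coefficients mod 8: 5·t ≡ 2 (mod 8).
    The inverse of 5 mod 8 is 5 (since 5·5 = 25 = 3·8 + 1), so t ≡ 5·2 = 10 ≡ 2 (mod 8).
    Then x = 19 + 45·2 = 109, valid modulo lcm(45, 8) = 360: x ≡ 109 (mod 360).
Verify: 109 mod 9 = 1 ✓, 109 mod 5 = 4 ✓, 109 mod 8 = 5 ✓.

x ≡ 109 (mod 360).


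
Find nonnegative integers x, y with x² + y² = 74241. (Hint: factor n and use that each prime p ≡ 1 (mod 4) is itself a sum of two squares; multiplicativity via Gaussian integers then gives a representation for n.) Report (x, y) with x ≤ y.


Step 1: Factor n = 74241 = 3^2 · 73 · 113.
Step 2: Check the mod-4 condition on each prime factor: 3 ≡ 3 (mod 4), exponent 2 (must be even); 73 ≡ 1 (mod 4), exponent 1; 113 ≡ 1 (mod 4), exponent 1.
All primes ≡ 3 (mod 4) appear to even exponent (or don't appear), so by the two-squares theorem n IS expressible as a sum of two squares.
Step 3: Build a representation. Group n = k² · m with k = 3 and m = 73 · 113 = 8249 (a product of primes ≡ 1 (mod 4)); a representation of m scales to one of n via (k·x)² + (k·y)² = k²(x² + y²). Each prime p ≡ 1 (mod 4) is itself a sum of two squares; find a² by testing p − a² for a perfect square:
  73: 73 − 1² = 72, 73 − 2² = 69, 73 − 3² = 64 = 8² ⇒ 73 = 3² + 8².
  113: 113 − 1² = 112, 113 − 2² = 109, 113 − 3² = 104, 113 − 4² = 97, 113 − 5² = 88, 113 − 6² = 77, 113 − 7² = 64 = 8² ⇒ 113 = 7² + 8².
  Combine using the Brahmagupta–Fibonacci identity (a² + b²)(c² + d²) = (ac − bd)² + (ad + bc)² = (ac + bd)² + (ad − bc)²:
  73 · 113 = 8249: from (3² + 8²)(7² + 8²), take (3·7 − 8·8, 3·8 + 8·7) = (21 − 64, 24 + 56) = (-43, 80); dropping signs (only squares matter) gives (43, 80); check 43² + 80² = 1849 + 6400 = 8249 ✓.
  Scale by k = 3: (3·43, 3·80) = (129, 240).
Step 4: Order so x ≤ y and verify: 129² + 240² = 16641 + 57600 = 74241 = n. ✓

n = 74241 = 129² + 240² (one valid representation with x ≤ y).


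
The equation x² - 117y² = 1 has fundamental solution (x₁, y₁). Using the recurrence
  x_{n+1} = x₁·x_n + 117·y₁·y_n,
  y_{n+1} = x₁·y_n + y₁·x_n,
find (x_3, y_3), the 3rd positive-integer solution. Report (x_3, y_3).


Step 1: Find the fundamental solution (x₁, y₁) of x² - 117y² = 1.
  Expand √117 as a continued fraction. a₀ = ⌊√117⌋ = 10; iterate m_{k+1} = d_k·a_k − m_k, d_{k+1} = (117 − m_{k+1}²)/d_k, a_{k+1} = ⌊(a₀ + m_{k+1})/d_{k+1}⌋ (starting m₀ = 0, d₀ = 1), with convergents p_k = a_k·p_{k-1} + p_{k-2}, q_k = a_k·q_{k-1} + q_{k-2} (p₋₁ = 1, q₋₁ = 0):
  k = 0: a₀ = 10; p₀/q₀ = 10/1; p₀² − 117·q₀² = 100 − 117 = -17.
  k = 1: m = 10, d = 17, a = ⌊(10 + 10)/17⌋ = 1; p/q = (1·10 + 1)/(1·1 + 0) = 11/1; p² − 117·q² = 121 − 117 = 4.
  k = 2: m = 7, d = 4, a = ⌊(10 + 7)/4⌋ = 4; p/q = (4·11 + 10)/(4·1 + 1) = 54/5; p² − 117·q² = 2916 − 2925 = -9.
  k = 3: m = 9, d = 9, a = ⌊(10 + 9)/9⌋ = 2; p/q = (2·54 + 11)/(2·5 + 1) = 119/11; p² − 117·q² = 14161 − 14157 = 4.
  k = 4: m = 9, d = 4, a = ⌊(10 + 9)/4⌋ = 4; p/q = (4·119 + 54)/(4·11 + 5) = 530/49; p² − 117·q² = 280900 − 280917 = -17.
  k = 5: m = 7, d = 17, a = ⌊(10 + 7)/17⌋ = 1; p/q = (1·530 + 119)/(1·49 + 11) = 649/60; p² − 117·q² = 421201 − 421200 = 1.
  The first convergent with p² − 117·q² = 1 gives the fundamental solution (x₁, y₁) = (649, 60).
Step 2: Apply the recurrence (x_{n+1}, y_{n+1}) = (x₁x_n + 117y₁y_n, x₁y_n + y₁x_n) repeatedly.
  From (x_1, y_1) = (649, 60): x_2 = 649·649 + 117·60·60 = 842401; y_2 = 649·60 + 60·649 = 77880.
  From (x_2, y_2) = (842401, 77880): x_3 = 649·842401 + 117·60·77880 = 1093435849; y_3 = 649·77880 + 60·842401 = 101088180.
Step 3: Verify x_3² - 117·y_3² = 1195601955878350801 - 1195601955878350800 = 1 (should be 1). ✓

(x_1, y_1) = (649, 60); (x_3, y_3) = (1093435849, 101088180).


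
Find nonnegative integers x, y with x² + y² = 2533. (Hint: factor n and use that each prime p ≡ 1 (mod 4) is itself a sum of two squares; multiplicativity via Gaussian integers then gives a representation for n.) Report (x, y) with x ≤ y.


Step 1: Factor n = 2533 = 17 · 149.
Step 2: Check the mod-4 condition on each prime factor: 17 ≡ 1 (mod 4), exponent 1; 149 ≡ 1 (mod 4), exponent 1.
All primes ≡ 3 (mod 4) appear to even exponent (or don't appear), so by the two-squares theorem n IS expressible as a sum of two squares.
Step 3: Build a representation. Here n = 17 · 149 is a product of primes ≡ 1 (mod 4). Each prime p ≡ 1 (mod 4) is itself a sum of two squares; find a² by testing p − a² for a perfect square:
  17: 17 − 1² = 16 = 4² ⇒ 17 = 1² + 4².
  149: 149 − 1² = 148, 149 − 2² = 145, 149 − 3² = 140, 149 − 4² = 133, 149 − 5² = 124, 149 − 6² = 113, 149 − 7² = 100 = 10² ⇒ 149 = 7² + 10².
  Combine using the Brahmagupta–Fibonacci identity (a² + b²)(c² + d²) = (ac − bd)² + (ad + bc)² = (ac + bd)² + (ad − bc)²:
  17 · 149 = 2533: from (1² + 4²)(7² + 10²), take (1·7 − 4·10, 1·10 + 4·7) = (7 − 40, 10 + 28) = (-33, 38); dropping signs (only squares matter) gives (33, 38); check 33² + 38² = 1089 + 1444 = 2533 ✓.
Step 4: Order so x ≤ y and verify: 33² + 38² = 1089 + 1444 = 2533 = n. ✓

n = 2533 = 33² + 38² (one valid representation with x ≤ y).


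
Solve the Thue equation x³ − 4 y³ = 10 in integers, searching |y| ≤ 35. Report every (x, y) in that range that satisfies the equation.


The equation is x³ - 4y³ = 10. For fixed y, x³ = 4·y³ + 10, so a solution requires the RHS to be a perfect cube.
Strategy: iterate y from -35 to 35, compute RHS = 4·y³ + 10, and check whether it is a (positive or negative) perfect cube.
Check small values of y:
  y = 0: RHS = 10 is not a perfect cube.
  y = 1: RHS = 14 is not a perfect cube.
  y = -1: RHS = 6 is not a perfect cube.
  y = 2: RHS = 42 is not a perfect cube.
  y = -2: RHS = -22 is not a perfect cube.
  y = 3: RHS = 118 is not a perfect cube.
  y = -3: RHS = -98 is not a perfect cube.
Continuing the search up to |y| = 35 finds no solutions either.
No (x, y) in the scanned range satisfies the equation.

No integer solutions with |y| ≤ 35.


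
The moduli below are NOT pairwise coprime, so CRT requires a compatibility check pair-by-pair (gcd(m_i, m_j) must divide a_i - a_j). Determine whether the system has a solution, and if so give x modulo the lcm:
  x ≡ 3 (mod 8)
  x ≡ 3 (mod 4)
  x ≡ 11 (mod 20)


Moduli 8, 4, 20 are not pairwise coprime, so CRT works modulo lcm(m_i) when all pairwise compatibility conditions hold.
Pairwise compatibility: gcd(m_i, m_j) must divide a_i - a_j for every pair.
Merge one congruence at a time:
  Start: x ≡ 3 (mod 8).
  Combine with x ≡ 3 (mod 4): gcd(8, 4) = 4; 3 - 3 = 0, which IS divisible by 4, so compatible.
    Write x = 3 + 8·t and substitute into x ≡ 3 (mod 4): 8·t ≡ 3 − 3 = 0 (mod 4).
    Divide the congruence (and modulus) by g = 4: 2·t ≡ 0 (mod 1).
    Modulo 1 every t works; take t = 0.
    Then x = 3 + 8·0 = 3, valid modulo lcm(8, 4) = 8: x ≡ 3 (mod 8).
  Combine with x ≡ 11 (mod 20): gcd(8, 20) = 4; 11 - 3 = 8, which IS divisible by 4, so compatible.
    Write x = 3 + 8·t and substitute into x ≡ 11 (mod 20): 8·t ≡ 11 − 3 = 8 (mod 20).
    Divide the congruence (and modulus) by g = 4: 2·t ≡ 2 (mod 5).
    The inverse of 2 mod 5 is 3 (since 2·3 = 6 = 1·5 + 1), so t ≡ 3·2 = 6 ≡ 1 (mod 5).
    Then x = 3 + 8·1 = 11, valid modulo lcm(8, 20) = 40: x ≡ 11 (mod 40).
Verify: 11 mod 8 = 3, 11 mod 4 = 3, 11 mod 20 = 11.

x ≡ 11 (mod 40).


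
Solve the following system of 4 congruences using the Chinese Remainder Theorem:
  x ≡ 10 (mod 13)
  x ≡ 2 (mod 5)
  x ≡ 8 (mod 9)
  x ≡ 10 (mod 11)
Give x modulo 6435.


Product of moduli M = 13 · 5 · 9 · 11 = 6435.
Merge one congruence at a time:
  Start: x ≡ 10 (mod 13).
  Combine with x ≡ 2 (mod 5); new modulus lcm = 65.
    Write x = 10 + 13·t and substitute into x ≡ 2 (mod 5): 13·t ≡ 2 − 10 = -8 (mod 5).
    Reduce coefficients mod 5: 3·t ≡ 2 (mod 5).
    The inverse of 3 mod 5 is 2 (since 3·2 = 6 = 1·5 + 1), so t ≡ 2·2 = 4 ≡ 4 (mod 5).
    Then x = 10 + 13·4 = 62, valid modulo lcm(13, 5) = 65: x ≡ 62 (mod 65).
  Combine with x ≡ 8 (mod 9); new modulus lcm = 585.
    Write x = 62 + 65·t and substitute into x ≡ 8 (mod 9): 65·t ≡ 8 − 62 = -54 (mod 9).
    Reduce coefficients mod 9: 2·t ≡ 0 (mod 9).
    The inverse of 2 mod 9 is 5 (since 2·5 = 10 = 1·9 + 1), so t ≡ 5·0 = 0 ≡ 0 (mod 9).
    Then x = 62 + 65·0 = 62, valid modulo lcm(65, 9) = 585: x ≡ 62 (mod 585).
  Combine with x ≡ 10 (mod 11); new modulus lcm = 6435.
    Write x = 62 + 585·t and substitute into x ≡ 10 (mod 11): 585·t ≡ 10 − 62 = -52 (mod 11).
    Reduce coefficients mod 11: 2·t ≡ 3 (mod 11).
    The inverse of 2 mod 11 is 6 (since 2·6 = 12 = 1·11 + 1), so t ≡ 6·3 = 18 ≡ 7 (mod 11).
    Then x = 62 + 585·7 = 4157, valid modulo lcm(585, 11) = 6435: x ≡ 4157 (mod 6435).
Verify against each original: 4157 mod 13 = 10, 4157 mod 5 = 2, 4157 mod 9 = 8, 4157 mod 11 = 10.

x ≡ 4157 (mod 6435).


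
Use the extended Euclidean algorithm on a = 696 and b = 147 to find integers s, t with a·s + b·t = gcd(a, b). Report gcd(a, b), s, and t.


Euclidean algorithm on (696, 147) — divide until remainder is 0:
  696 = 4 · 147 + 108
  147 = 1 · 108 + 39
  108 = 2 · 39 + 30
  39 = 1 · 30 + 9
  30 = 3 · 9 + 3
  9 = 3 · 3 + 0
gcd(696, 147) = 3.
Track Bezout coefficients alongside the remainders: start with r₀ = 696 = a·1 + b·0 (s = 1, t = 0) and r₁ = 147 = a·0 + b·1 (s = 0, t = 1); each new remainder r_{k+1} = r_{k-1} − q_k·r_k inherits s_{k+1} = s_{k-1} − q_k·s_k, t_{k+1} = t_{k-1} − q_k·t_k, so r_k = a·s_k + b·t_k at every step:
  q = 4: r = 108, s = 1 − 4·0 = 1, t = 0 − 4·1 = -4  (check: 696·1 + 147·(-4) = 108)
  q = 1: r = 39, s = 0 − 1·1 = -1, t = 1 − 1·(-4) = 5  (check: 696·(-1) + 147·5 = 39)
  q = 2: r = 30, s = 1 − 2·(-1) = 3, t = -4 − 2·5 = -14  (check: 696·3 + 147·(-14) = 30)
  q = 1: r = 9, s = -1 − 1·3 = -4, t = 5 − 1·(-14) = 19  (check: 696·(-4) + 147·19 = 9)
  q = 3: r = 3, s = 3 − 3·(-4) = 15, t = -14 − 3·19 = -71  (check: 696·15 + 147·(-71) = 3)
The row with r = 3 (the gcd) gives the Bezout coefficients s = 15, t = -71.
Result: 696 · (15) + 147 · (-71) = 3.

gcd(696, 147) = 3; s = 15, t = -71 (check: 696·15 + 147·(-71) = 3).


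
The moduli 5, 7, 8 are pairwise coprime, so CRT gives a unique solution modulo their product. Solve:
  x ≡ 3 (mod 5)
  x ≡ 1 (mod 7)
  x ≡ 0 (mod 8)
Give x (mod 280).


Moduli 5, 7, 8 are pairwise coprime; by CRT there is a unique solution modulo M = 5 · 7 · 8 = 280.
Solve pairwise, accumulating the modulus:
  Start with x ≡ 3 (mod 5).
  Combine with x ≡ 1 (mod 7): since gcd(5, 7) = 1, we get a unique residue mod 35.
    Write x = 3 + 5·t and substitute into x ≡ 1 (mod 7): 5·t ≡ 1 − 3 = -2 (mod 7).
    Reduce coefficients mod 7: 5·t ≡ 5 (mod 7).
    The inverse of 5 mod 7 is 3 (since 5·3 = 15 = 2·7 + 1), so t ≡ 3·5 = 15 ≡ 1 (mod 7).
    Then x = 3 + 5·1 = 8, valid modulo lcm(5, 7) = 35: x ≡ 8 (mod 35).
  Combine with x ≡ 0 (mod 8): since gcd(35, 8) = 1, we get a unique residue mod 280.
    Write x = 8 + 35·t and substitute into x ≡ 0 (mod 8): 35·t ≡ 0 − 8 = -8 (mod 8).
    Reduce coefficients mod 8: 3·t ≡ 0 (mod 8).
    The inverse of 3 mod 8 is 3 (since 3·3 = 9 = 1·8 + 1), so t ≡ 3·0 = 0 ≡ 0 (mod 8).
    Then x = 8 + 35·0 = 8, valid modulo lcm(35, 8) = 280: x ≡ 8 (mod 280).
Verify: 8 mod 5 = 3 ✓, 8 mod 7 = 1 ✓, 8 mod 8 = 0 ✓.

x ≡ 8 (mod 280).


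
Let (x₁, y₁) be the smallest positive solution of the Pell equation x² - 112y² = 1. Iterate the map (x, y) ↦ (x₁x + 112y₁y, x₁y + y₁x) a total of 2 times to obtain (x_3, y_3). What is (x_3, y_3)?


Step 1: Find the fundamental solution (x₁, y₁) of x² - 112y² = 1.
  Expand √112 as a continued fraction. a₀ = ⌊√112⌋ = 10; iterate m_{k+1} = d_k·a_k − m_k, d_{k+1} = (112 − m_{k+1}²)/d_k, a_{k+1} = ⌊(a₀ + m_{k+1})/d_{k+1}⌋ (starting m₀ = 0, d₀ = 1), with convergents p_k = a_k·p_{k-1} + p_{k-2}, q_k = a_k·q_{k-1} + q_{k-2} (p₋₁ = 1, q₋₁ = 0):
  k = 0: a₀ = 10; p₀/q₀ = 10/1; p₀² − 112·q₀² = 100 − 112 = -12.
  k = 1: m = 10, d = 12, a = ⌊(10 + 10)/12⌋ = 1; p/q = (1·10 + 1)/(1·1 + 0) = 11/1; p² − 112·q² = 121 − 112 = 9.
  k = 2: m = 2, d = 9, a = ⌊(10 + 2)/9⌋ = 1; p/q = (1·11 + 10)/(1·1 + 1) = 21/2; p² − 112·q² = 441 − 448 = -7.
  k = 3: m = 7, d = 7, a = ⌊(10 + 7)/7⌋ = 2; p/q = (2·21 + 11)/(2·2 + 1) = 53/5; p² − 112·q² = 2809 − 2800 = 9.
  k = 4: m = 7, d = 9, a = ⌊(10 + 7)/9⌋ = 1; p/q = (1·53 + 21)/(1·5 + 2) = 74/7; p² − 112·q² = 5476 − 5488 = -12.
  k = 5: m = 2, d = 12, a = ⌊(10 + 2)/12⌋ = 1; p/q = (1·74 + 53)/(1·7 + 5) = 127/12; p² − 112·q² = 16129 − 16128 = 1.
  The first convergent with p² − 112·q² = 1 gives the fundamental solution (x₁, y₁) = (127, 12).
Step 2: Apply the recurrence (x_{n+1}, y_{n+1}) = (x₁x_n + 112y₁y_n, x₁y_n + y₁x_n) repeatedly.
  From (x_1, y_1) = (127, 12): x_2 = 127·127 + 112·12·12 = 32257; y_2 = 127·12 + 12·127 = 3048.
  From (x_2, y_2) = (32257, 3048): x_3 = 127·32257 + 112·12·3048 = 8193151; y_3 = 127·3048 + 12·32257 = 774180.
Step 3: Verify x_3² - 112·y_3² = 67127723308801 - 67127723308800 = 1 (should be 1). ✓

(x_1, y_1) = (127, 12); (x_3, y_3) = (8193151, 774180).


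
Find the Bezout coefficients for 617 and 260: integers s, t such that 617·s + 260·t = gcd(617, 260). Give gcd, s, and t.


Euclidean algorithm on (617, 260) — divide until remainder is 0:
  617 = 2 · 260 + 97
  260 = 2 · 97 + 66
  97 = 1 · 66 + 31
  66 = 2 · 31 + 4
  31 = 7 · 4 + 3
  4 = 1 · 3 + 1
  3 = 3 · 1 + 0
gcd(617, 260) = 1.
Track Bezout coefficients alongside the remainders: start with r₀ = 617 = a·1 + b·0 (s = 1, t = 0) and r₁ = 260 = a·0 + b·1 (s = 0, t = 1); each new remainder r_{k+1} = r_{k-1} − q_k·r_k inherits s_{k+1} = s_{k-1} − q_k·s_k, t_{k+1} = t_{k-1} − q_k·t_k, so r_k = a·s_k + b·t_k at every step:
  q = 2: r = 97, s = 1 − 2·0 = 1, t = 0 − 2·1 = -2  (check: 617·1 + 260·(-2) = 97)
  q = 2: r = 66, s = 0 − 2·1 = -2, t = 1 − 2·(-2) = 5  (check: 617·(-2) + 260·5 = 66)
  q = 1: r = 31, s = 1 − 1·(-2) = 3, t = -2 − 1·5 = -7  (check: 617·3 + 260·(-7) = 31)
  q = 2: r = 4, s = -2 − 2·3 = -8, t = 5 − 2·(-7) = 19  (check: 617·(-8) + 260·19 = 4)
  q = 7: r = 3, s = 3 − 7·(-8) = 59, t = -7 − 7·19 = -140  (check: 617·59 + 260·(-140) = 3)
  q = 1: r = 1, s = -8 − 1·59 = -67, t = 19 − 1·(-140) = 159  (check: 617·(-67) + 260·159 = 1)
The row with r = 1 (the gcd) gives the Bezout coefficients s = -67, t = 159.
Result: 617 · (-67) + 260 · (159) = 1.

gcd(617, 260) = 1; s = -67, t = 159 (check: 617·(-67) + 260·159 = 1).


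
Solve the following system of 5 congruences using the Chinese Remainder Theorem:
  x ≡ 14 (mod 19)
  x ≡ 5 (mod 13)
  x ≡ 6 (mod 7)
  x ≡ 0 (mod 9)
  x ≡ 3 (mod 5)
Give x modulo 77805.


Product of moduli M = 19 · 13 · 7 · 9 · 5 = 77805.
Merge one congruence at a time:
  Start: x ≡ 14 (mod 19).
  Combine with x ≡ 5 (mod 13); new modulus lcm = 247.
    Write x = 14 + 19·t and substitute into x ≡ 5 (mod 13): 19·t ≡ 5 − 14 = -9 (mod 13).
    Reduce coefficients mod 13: 6·t ≡ 4 (mod 13).
    The inverse of 6 mod 13 is 11 (since 6·11 = 66 = 5·13 + 1), so t ≡ 11·4 = 44 ≡ 5 (mod 13).
    Then x = 14 + 19·5 = 109, valid modulo lcm(19, 13) = 247: x ≡ 109 (mod 247).
  Combine with x ≡ 6 (mod 7); new modulus lcm = 1729.
    Write x = 109 + 247·t and substitute into x ≡ 6 (mod 7): 247·t ≡ 6 − 109 = -103 (mod 7).
    Reduce coefficients mod 7: 2·t ≡ 2 (mod 7).
    The inverse of 2 mod 7 is 4 (since 2·4 = 8 = 1·7 + 1), so t ≡ 4·2 = 8 ≡ 1 (mod 7).
    Then x = 109 + 247·1 = 356, valid modulo lcm(247, 7) = 1729: x ≡ 356 (mod 1729).
  Combine with x ≡ 0 (mod 9); new modulus lcm = 15561.
    Write x = 356 + 1729·t and substitute into x ≡ 0 (mod 9): 1729·t ≡ 0 − 356 = -356 (mod 9).
    Reduce coefficients mod 9: 1·t ≡ 4 (mod 9).
    So t ≡ 4 (mod 9).
    Then x = 356 + 1729·4 = 7272, valid modulo lcm(1729, 9) = 15561: x ≡ 7272 (mod 15561).
  Combine with x ≡ 3 (mod 5); new modulus lcm = 77805.
    Write x = 7272 + 15561·t and substitute into x ≡ 3 (mod 5): 15561·t ≡ 3 − 7272 = -7269 (mod 5).
    Reduce coefficients mod 5: 1·t ≡ 1 (mod 5).
    So t ≡ 1 (mod 5).
    Then x = 7272 + 15561·1 = 22833, valid modulo lcm(15561, 5) = 77805: x ≡ 22833 (mod 77805).
Verify against each original: 22833 mod 19 = 14, 22833 mod 13 = 5, 22833 mod 7 = 6, 22833 mod 9 = 0, 22833 mod 5 = 3.

x ≡ 22833 (mod 77805).


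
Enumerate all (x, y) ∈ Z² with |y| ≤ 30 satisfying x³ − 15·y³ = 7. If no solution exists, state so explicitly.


The equation is x³ - 15y³ = 7. For fixed y, x³ = 15·y³ + 7, so a solution requires the RHS to be a perfect cube.
Strategy: iterate y from -30 to 30, compute RHS = 15·y³ + 7, and check whether it is a (positive or negative) perfect cube.
Check small values of y:
  y = 0: RHS = 7 is not a perfect cube.
  y = 1: RHS = 22 is not a perfect cube.
  y = -1: RHS = -8 = (-2)³ ⇒ x = -2 works.
  y = 2: RHS = 127 is not a perfect cube.
  y = -2: RHS = -113 is not a perfect cube.
  y = 3: RHS = 412 is not a perfect cube.
  y = -3: RHS = -398 is not a perfect cube.
Continuing the search up to |y| = 30 finds no further solutions beyond those listed.
Collected solutions: (-2, -1).

Solutions (with |y| ≤ 30): (-2, -1).


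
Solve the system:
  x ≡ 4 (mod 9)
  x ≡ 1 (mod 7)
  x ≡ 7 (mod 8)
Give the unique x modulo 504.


Moduli 9, 7, 8 are pairwise coprime; by CRT there is a unique solution modulo M = 9 · 7 · 8 = 504.
Solve pairwise, accumulating the modulus:
  Start with x ≡ 4 (mod 9).
  Combine with x ≡ 1 (mod 7): since gcd(9, 7) = 1, we get a unique residue mod 63.
    Write x = 4 + 9·t and substitute into x ≡ 1 (mod 7): 9·t ≡ 1 − 4 = -3 (mod 7).
    Reduce coefficients mod 7: 2·t ≡ 4 (mod 7).
    The inverse of 2 mod 7 is 4 (since 2·4 = 8 = 1·7 + 1), so t ≡ 4·4 = 16 ≡ 2 (mod 7).
    Then x = 4 + 9·2 = 22, valid modulo lcm(9, 7) = 63: x ≡ 22 (mod 63).
  Combine with x ≡ 7 (mod 8): since gcd(63, 8) = 1, we get a unique residue mod 504.
    Write x = 22 + 63·t and substitute into x ≡ 7 (mod 8): 63·t ≡ 7 − 22 = -15 (mod 8).
    Reduce coefficients mod 8: 7·t ≡ 1 (mod 8).
    The inverse of 7 mod 8 is 7 (since 7·7 = 49 = 6·8 + 1), so t ≡ 7·1 = 7 ≡ 7 (mod 8).
    Then x = 22 + 63·7 = 463, valid modulo lcm(63, 8) = 504: x ≡ 463 (mod 504).
Verify: 463 mod 9 = 4 ✓, 463 mod 7 = 1 ✓, 463 mod 8 = 7 ✓.

x ≡ 463 (mod 504).


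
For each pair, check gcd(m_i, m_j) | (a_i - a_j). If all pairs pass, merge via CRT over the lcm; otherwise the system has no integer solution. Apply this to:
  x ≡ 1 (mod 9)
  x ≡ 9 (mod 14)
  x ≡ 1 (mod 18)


Moduli 9, 14, 18 are not pairwise coprime, so CRT works modulo lcm(m_i) when all pairwise compatibility conditions hold.
Pairwise compatibility: gcd(m_i, m_j) must divide a_i - a_j for every pair.
Merge one congruence at a time:
  Start: x ≡ 1 (mod 9).
  Combine with x ≡ 9 (mod 14): gcd(9, 14) = 1; 9 - 1 = 8, which IS divisible by 1, so compatible.
    Write x = 1 + 9·t and substitute into x ≡ 9 (mod 14): 9·t ≡ 9 − 1 = 8 (mod 14).
    The inverse of 9 mod 14 is 11 (since 9·11 = 99 = 7·14 + 1), so t ≡ 11·8 = 88 ≡ 4 (mod 14).
    Then x = 1 + 9·4 = 37, valid modulo lcm(9, 14) = 126: x ≡ 37 (mod 126).
  Combine with x ≡ 1 (mod 18): gcd(126, 18) = 18; 1 - 37 = -36, which IS divisible by 18, so compatible.
    Write x = 37 + 126·t and substitute into x ≡ 1 (mod 18): 126·t ≡ 1 − 37 = -36 (mod 18).
    Divide the congruence (and modulus) by g = 18: 7·t ≡ -2 (mod 1).
    Modulo 1 every t works; take t = 0.
    Then x = 37 + 126·0 = 37, valid modulo lcm(126, 18) = 126: x ≡ 37 (mod 126).
Verify: 37 mod 9 = 1, 37 mod 14 = 9, 37 mod 18 = 1.

x ≡ 37 (mod 126).


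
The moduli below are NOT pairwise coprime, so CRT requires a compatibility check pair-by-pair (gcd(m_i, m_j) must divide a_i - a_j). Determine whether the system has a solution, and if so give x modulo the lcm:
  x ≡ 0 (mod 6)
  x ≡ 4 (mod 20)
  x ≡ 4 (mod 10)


Moduli 6, 20, 10 are not pairwise coprime, so CRT works modulo lcm(m_i) when all pairwise compatibility conditions hold.
Pairwise compatibility: gcd(m_i, m_j) must divide a_i - a_j for every pair.
Merge one congruence at a time:
  Start: x ≡ 0 (mod 6).
  Combine with x ≡ 4 (mod 20): gcd(6, 20) = 2; 4 - 0 = 4, which IS divisible by 2, so compatible.
    Write x = 0 + 6·t and substitute into x ≡ 4 (mod 20): 6·t ≡ 4 − 0 = 4 (mod 20).
    Divide the congruence (and modulus) by g = 2: 3·t ≡ 2 (mod 10).
    The inverse of 3 mod 10 is 7 (since 3·7 = 21 = 2·10 + 1), so t ≡ 7·2 = 14 ≡ 4 (mod 10).
    Then x = 0 + 6·4 = 24, valid modulo lcm(6, 20) = 60: x ≡ 24 (mod 60).
  Combine with x ≡ 4 (mod 10): gcd(60, 10) = 10; 4 - 24 = -20, which IS divisible by 10, so compatible.
    Write x = 24 + 60·t and substitute into x ≡ 4 (mod 10): 60·t ≡ 4 − 24 = -20 (mod 10).
    Divide the congruence (and modulus) by g = 10: 6·t ≡ -2 (mod 1).
    Modulo 1 every t works; take t = 0.
    Then x = 24 + 60·0 = 24, valid modulo lcm(60, 10) = 60: x ≡ 24 (mod 60).
Verify: 24 mod 6 = 0, 24 mod 20 = 4, 24 mod 10 = 4.

x ≡ 24 (mod 60).


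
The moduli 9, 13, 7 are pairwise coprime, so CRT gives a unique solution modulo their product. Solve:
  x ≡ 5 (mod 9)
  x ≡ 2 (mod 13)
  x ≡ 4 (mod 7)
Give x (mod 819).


Moduli 9, 13, 7 are pairwise coprime; by CRT there is a unique solution modulo M = 9 · 13 · 7 = 819.
Solve pairwise, accumulating the modulus:
  Start with x ≡ 5 (mod 9).
  Combine with x ≡ 2 (mod 13): since gcd(9, 13) = 1, we get a unique residue mod 117.
    Write x = 5 + 9·t and substitute into x ≡ 2 (mod 13): 9·t ≡ 2 − 5 = -3 (mod 13).
    Reduce coefficients mod 13: 9·t ≡ 10 (mod 13).
    The inverse of 9 mod 13 is 3 (since 9·3 = 27 = 2·13 + 1), so t ≡ 3·10 = 30 ≡ 4 (mod 13).
    Then x = 5 + 9·4 = 41, valid modulo lcm(9, 13) = 117: x ≡ 41 (mod 117).
  Combine with x ≡ 4 (mod 7): since gcd(117, 7) = 1, we get a unique residue mod 819.
    Write x = 41 + 117·t and substitute into x ≡ 4 (mod 7): 117·t ≡ 4 − 41 = -37 (mod 7).
    Reduce coefficients mod 7: 5·t ≡ 5 (mod 7).
    The inverse of 5 mod 7 is 3 (since 5·3 = 15 = 2·7 + 1), so t ≡ 3·5 = 15 ≡ 1 (mod 7).
    Then x = 41 + 117·1 = 158, valid modulo lcm(117, 7) = 819: x ≡ 158 (mod 819).
Verify: 158 mod 9 = 5 ✓, 158 mod 13 = 2 ✓, 158 mod 7 = 4 ✓.

x ≡ 158 (mod 819).


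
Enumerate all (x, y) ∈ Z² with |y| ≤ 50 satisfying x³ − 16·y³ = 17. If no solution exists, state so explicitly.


The equation is x³ - 16y³ = 17. For fixed y, x³ = 16·y³ + 17, so a solution requires the RHS to be a perfect cube.
Strategy: iterate y from -50 to 50, compute RHS = 16·y³ + 17, and check whether it is a (positive or negative) perfect cube.
Check small values of y:
  y = 0: RHS = 17 is not a perfect cube.
  y = 1: RHS = 33 is not a perfect cube.
  y = -1: RHS = 1 = (1)³ ⇒ x = 1 works.
  y = 2: RHS = 145 is not a perfect cube.
  y = -2: RHS = -111 is not a perfect cube.
  y = 3: RHS = 449 is not a perfect cube.
  y = -3: RHS = -415 is not a perfect cube.
Continuing the search up to |y| = 50 finds no further solutions beyond those listed.
Collected solutions: (1, -1).

Solutions (with |y| ≤ 50): (1, -1).


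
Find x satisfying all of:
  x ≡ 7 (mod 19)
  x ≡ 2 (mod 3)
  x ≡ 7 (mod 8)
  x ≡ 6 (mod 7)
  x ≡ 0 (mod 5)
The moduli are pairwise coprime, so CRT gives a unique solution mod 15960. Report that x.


Product of moduli M = 19 · 3 · 8 · 7 · 5 = 15960.
Merge one congruence at a time:
  Start: x ≡ 7 (mod 19).
  Combine with x ≡ 2 (mod 3); new modulus lcm = 57.
    Write x = 7 + 19·t and substitute into x ≡ 2 (mod 3): 19·t ≡ 2 − 7 = -5 (mod 3).
    Reduce coefficients mod 3: 1·t ≡ 1 (mod 3).
    So t ≡ 1 (mod 3).
    Then x = 7 + 19·1 = 26, valid modulo lcm(19, 3) = 57: x ≡ 26 (mod 57).
  Combine with x ≡ 7 (mod 8); new modulus lcm = 456.
    Write x = 26 + 57·t and substitute into x ≡ 7 (mod 8): 57·t ≡ 7 − 26 = -19 (mod 8).
    Reduce coefficients mod 8: 1·t ≡ 5 (mod 8).
    So t ≡ 5 (mod 8).
    Then x = 26 + 57·5 = 311, valid modulo lcm(57, 8) = 456: x ≡ 311 (mod 456).
  Combine with x ≡ 6 (mod 7); new modulus lcm = 3192.
    Write x = 311 + 456·t and substitute into x ≡ 6 (mod 7): 456·t ≡ 6 − 311 = -305 (mod 7).
    Reduce coefficients mod 7: 1·t ≡ 3 (mod 7).
    So t ≡ 3 (mod 7).
    Then x = 311 + 456·3 = 1679, valid modulo lcm(456, 7) = 3192: x ≡ 1679 (mod 3192).
  Combine with x ≡ 0 (mod 5); new modulus lcm = 15960.
    Write x = 1679 + 3192·t and substitute into x ≡ 0 (mod 5): 3192·t ≡ 0 − 1679 = -1679 (mod 5).
    Reduce coefficients mod 5: 2·t ≡ 1 (mod 5).
    The inverse of 2 mod 5 is 3 (since 2·3 = 6 = 1·5 + 1), so t ≡ 3·1 = 3 ≡ 3 (mod 5).
    Then x = 1679 + 3192·3 = 11255, valid modulo lcm(3192, 5) = 15960: x ≡ 11255 (mod 15960).
Verify against each original: 11255 mod 19 = 7, 11255 mod 3 = 2, 11255 mod 8 = 7, 11255 mod 7 = 6, 11255 mod 5 = 0.

x ≡ 11255 (mod 15960).


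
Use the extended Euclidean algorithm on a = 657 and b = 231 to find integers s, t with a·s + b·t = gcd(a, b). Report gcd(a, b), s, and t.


Euclidean algorithm on (657, 231) — divide until remainder is 0:
  657 = 2 · 231 + 195
  231 = 1 · 195 + 36
  195 = 5 · 36 + 15
  36 = 2 · 15 + 6
  15 = 2 · 6 + 3
  6 = 2 · 3 + 0
gcd(657, 231) = 3.
Track Bezout coefficients alongside the remainders: start with r₀ = 657 = a·1 + b·0 (s = 1, t = 0) and r₁ = 231 = a·0 + b·1 (s = 0, t = 1); each new remainder r_{k+1} = r_{k-1} − q_k·r_k inherits s_{k+1} = s_{k-1} − q_k·s_k, t_{k+1} = t_{k-1} − q_k·t_k, so r_k = a·s_k + b·t_k at every step:
  q = 2: r = 195, s = 1 − 2·0 = 1, t = 0 − 2·1 = -2  (check: 657·1 + 231·(-2) = 195)
  q = 1: r = 36, s = 0 − 1·1 = -1, t = 1 − 1·(-2) = 3  (check: 657·(-1) + 231·3 = 36)
  q = 5: r = 15, s = 1 − 5·(-1) = 6, t = -2 − 5·3 = -17  (check: 657·6 + 231·(-17) = 15)
  q = 2: r = 6, s = -1 − 2·6 = -13, t = 3 − 2·(-17) = 37  (check: 657·(-13) + 231·37 = 6)
  q = 2: r = 3, s = 6 − 2·(-13) = 32, t = -17 − 2·37 = -91  (check: 657·32 + 231·(-91) = 3)
The row with r = 3 (the gcd) gives the Bezout coefficients s = 32, t = -91.
Result: 657 · (32) + 231 · (-91) = 3.

gcd(657, 231) = 3; s = 32, t = -91 (check: 657·32 + 231·(-91) = 3).


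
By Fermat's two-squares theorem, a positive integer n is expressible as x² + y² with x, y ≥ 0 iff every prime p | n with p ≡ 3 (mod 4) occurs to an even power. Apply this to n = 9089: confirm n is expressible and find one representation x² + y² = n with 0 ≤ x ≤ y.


Step 1: Factor n = 9089 = 61 · 149.
Step 2: Check the mod-4 condition on each prime factor: 61 ≡ 1 (mod 4), exponent 1; 149 ≡ 1 (mod 4), exponent 1.
All primes ≡ 3 (mod 4) appear to even exponent (or don't appear), so by the two-squares theorem n IS expressible as a sum of two squares.
Step 3: Build a representation. Here n = 61 · 149 is a product of primes ≡ 1 (mod 4). Each prime p ≡ 1 (mod 4) is itself a sum of two squares; find a² by testing p − a² for a perfect square:
  61: 61 − 1² = 60, 61 − 2² = 57, 61 − 3² = 52, 61 − 4² = 45, 61 − 5² = 36 = 6² ⇒ 61 = 5² + 6².
  149: 149 − 1² = 148, 149 − 2² = 145, 149 − 3² = 140, 149 − 4² = 133, 149 − 5² = 124, 149 − 6² = 113, 149 − 7² = 100 = 10² ⇒ 149 = 7² + 10².
  Combine using the Brahmagupta–Fibonacci identity (a² + b²)(c² + d²) = (ac − bd)² + (ad + bc)² = (ac + bd)² + (ad − bc)²:
  61 · 149 = 9089: from (5² + 6²)(7² + 10²), take (5·7 − 6·10, 5·10 + 6·7) = (35 − 60, 50 + 42) = (-25, 92); dropping signs (only squares matter) gives (25, 92); check 25² + 92² = 625 + 8464 = 9089 ✓.
Step 4: Order so x ≤ y and verify: 25² + 92² = 625 + 8464 = 9089 = n. ✓

n = 9089 = 25² + 92² (one valid representation with x ≤ y).


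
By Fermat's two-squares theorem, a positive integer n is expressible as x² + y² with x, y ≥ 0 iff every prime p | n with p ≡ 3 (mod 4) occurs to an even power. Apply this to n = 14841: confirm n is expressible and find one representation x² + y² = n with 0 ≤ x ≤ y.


Step 1: Factor n = 14841 = 3^2 · 17 · 97.
Step 2: Check the mod-4 condition on each prime factor: 3 ≡ 3 (mod 4), exponent 2 (must be even); 17 ≡ 1 (mod 4), exponent 1; 97 ≡ 1 (mod 4), exponent 1.
All primes ≡ 3 (mod 4) appear to even exponent (or don't appear), so by the two-squares theorem n IS expressible as a sum of two squares.
Step 3: Build a representation. Group n = k² · m with k = 3 and m = 17 · 97 = 1649 (a product of primes ≡ 1 (mod 4)); a representation of m scales to one of n via (k·x)² + (k·y)² = k²(x² + y²). Each prime p ≡ 1 (mod 4) is itself a sum of two squares; find a² by testing p − a² for a perfect square:
  17: 17 − 1² = 16 = 4² ⇒ 17 = 1² + 4².
  97: 97 − 1² = 96, 97 − 2² = 93, 97 − 3² = 88, 97 − 4² = 81 = 9² ⇒ 97 = 4² + 9².
  Combine using the Brahmagupta–Fibonacci identity (a² + b²)(c² + d²) = (ac − bd)² + (ad + bc)² = (ac + bd)² + (ad − bc)²:
  17 · 97 = 1649: from (1² + 4²)(4² + 9²), take (1·4 − 4·9, 1·9 + 4·4) = (4 − 36, 9 + 16) = (-32, 25); dropping signs (only squares matter) gives (32, 25); check 32² + 25² = 1024 + 625 = 1649 ✓.
  Scale by k = 3: (3·32, 3·25) = (96, 75).
Step 4: Order so x ≤ y and verify: 75² + 96² = 5625 + 9216 = 14841 = n. ✓

n = 14841 = 75² + 96² (one valid representation with x ≤ y).


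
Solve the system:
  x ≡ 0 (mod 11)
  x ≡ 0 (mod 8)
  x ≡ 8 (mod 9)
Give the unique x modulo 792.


Moduli 11, 8, 9 are pairwise coprime; by CRT there is a unique solution modulo M = 11 · 8 · 9 = 792.
Solve pairwise, accumulating the modulus:
  Start with x ≡ 0 (mod 11).
  Combine with x ≡ 0 (mod 8): since gcd(11, 8) = 1, we get a unique residue mod 88.
    Write x = 0 + 11·t and substitute into x ≡ 0 (mod 8): 11·t ≡ 0 − 0 = 0 (mod 8).
    Reduce coefficients mod 8: 3·t ≡ 0 (mod 8).
    The inverse of 3 mod 8 is 3 (since 3·3 = 9 = 1·8 + 1), so t ≡ 3·0 = 0 ≡ 0 (mod 8).
    Then x = 0 + 11·0 = 0, valid modulo lcm(11, 8) = 88: x ≡ 0 (mod 88).
  Combine with x ≡ 8 (mod 9): since gcd(88, 9) = 1, we get a unique residue mod 792.
    Write x = 0 + 88·t and substitute into x ≡ 8 (mod 9): 88·t ≡ 8 − 0 = 8 (mod 9).
    Reduce coefficients mod 9: 7·t ≡ 8 (mod 9).
    The inverse of 7 mod 9 is 4 (since 7·4 = 28 = 3·9 + 1), so t ≡ 4·8 = 32 ≡ 5 (mod 9).
    Then x = 0 + 88·5 = 440, valid modulo lcm(88, 9) = 792: x ≡ 440 (mod 792).
Verify: 440 mod 11 = 0 ✓, 440 mod 8 = 0 ✓, 440 mod 9 = 8 ✓.

x ≡ 440 (mod 792).


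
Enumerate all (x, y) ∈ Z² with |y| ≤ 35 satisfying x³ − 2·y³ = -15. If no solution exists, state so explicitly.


The equation is x³ - 2y³ = -15. For fixed y, x³ = 2·y³ − 15, so a solution requires the RHS to be a perfect cube.
Strategy: iterate y from -35 to 35, compute RHS = 2·y³ − 15, and check whether it is a (positive or negative) perfect cube.
Check small values of y:
  y = 0: RHS = -15 is not a perfect cube.
  y = 1: RHS = -13 is not a perfect cube.
  y = -1: RHS = -17 is not a perfect cube.
  y = 2: RHS = 1 = (1)³ ⇒ x = 1 works.
  y = -2: RHS = -31 is not a perfect cube.
  y = 3: RHS = 39 is not a perfect cube.
  y = -3: RHS = -69 is not a perfect cube.
Continuing the search up to |y| = 35 finds no further solutions beyond those listed.
Collected solutions: (1, 2).

Solutions (with |y| ≤ 35): (1, 2).


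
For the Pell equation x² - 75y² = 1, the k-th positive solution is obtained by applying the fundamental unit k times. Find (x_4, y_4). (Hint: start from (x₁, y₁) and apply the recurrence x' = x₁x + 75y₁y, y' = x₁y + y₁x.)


Step 1: Find the fundamental solution (x₁, y₁) of x² - 75y² = 1.
  Expand √75 as a continued fraction. a₀ = ⌊√75⌋ = 8; iterate m_{k+1} = d_k·a_k − m_k, d_{k+1} = (75 − m_{k+1}²)/d_k, a_{k+1} = ⌊(a₀ + m_{k+1})/d_{k+1}⌋ (starting m₀ = 0, d₀ = 1), with convergents p_k = a_k·p_{k-1} + p_{k-2}, q_k = a_k·q_{k-1} + q_{k-2} (p₋₁ = 1, q₋₁ = 0):
  k = 0: a₀ = 8; p₀/q₀ = 8/1; p₀² − 75·q₀² = 64 − 75 = -11.
  k = 1: m = 8, d = 11, a = ⌊(8 + 8)/11⌋ = 1; p/q = (1·8 + 1)/(1·1 + 0) = 9/1; p² − 75·q² = 81 − 75 = 6.
  k = 2: m = 3, d = 6, a = ⌊(8 + 3)/6⌋ = 1; p/q = (1·9 + 8)/(1·1 + 1) = 17/2; p² − 75·q² = 289 − 300 = -11.
  k = 3: m = 3, d = 11, a = ⌊(8 + 3)/11⌋ = 1; p/q = (1·17 + 9)/(1·2 + 1) = 26/3; p² − 75·q² = 676 − 675 = 1.
  The first convergent with p² − 75·q² = 1 gives the fundamental solution (x₁, y₁) = (26, 3).
Step 2: Apply the recurrence (x_{n+1}, y_{n+1}) = (x₁x_n + 75y₁y_n, x₁y_n + y₁x_n) repeatedly.
  From (x_1, y_1) = (26, 3): x_2 = 26·26 + 75·3·3 = 1351; y_2 = 26·3 + 3·26 = 156.
  From (x_2, y_2) = (1351, 156): x_3 = 26·1351 + 75·3·156 = 70226; y_3 = 26·156 + 3·1351 = 8109.
  From (x_3, y_3) = (70226, 8109): x_4 = 26·70226 + 75·3·8109 = 3650401; y_4 = 26·8109 + 3·70226 = 421512.
Step 3: Verify x_4² - 75·y_4² = 13325427460801 - 13325427460800 = 1 (should be 1). ✓

(x_1, y_1) = (26, 3); (x_4, y_4) = (3650401, 421512).


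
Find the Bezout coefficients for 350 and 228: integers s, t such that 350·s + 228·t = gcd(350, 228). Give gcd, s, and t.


Euclidean algorithm on (350, 228) — divide until remainder is 0:
  350 = 1 · 228 + 122
  228 = 1 · 122 + 106
  122 = 1 · 106 + 16
  106 = 6 · 16 + 10
  16 = 1 · 10 + 6
  10 = 1 · 6 + 4
  6 = 1 · 4 + 2
  4 = 2 · 2 + 0
gcd(350, 228) = 2.
Track Bezout coefficients alongside the remainders: start with r₀ = 350 = a·1 + b·0 (s = 1, t = 0) and r₁ = 228 = a·0 + b·1 (s = 0, t = 1); each new remainder r_{k+1} = r_{k-1} − q_k·r_k inherits s_{k+1} = s_{k-1} − q_k·s_k, t_{k+1} = t_{k-1} − q_k·t_k, so r_k = a·s_k + b·t_k at every step:
  q = 1: r = 122, s = 1 − 1·0 = 1, t = 0 − 1·1 = -1  (check: 350·1 + 228·(-1) = 122)
  q = 1: r = 106, s = 0 − 1·1 = -1, t = 1 − 1·(-1) = 2  (check: 350·(-1) + 228·2 = 106)
  q = 1: r = 16, s = 1 − 1·(-1) = 2, t = -1 − 1·2 = -3  (check: 350·2 + 228·(-3) = 16)
  q = 6: r = 10, s = -1 − 6·2 = -13, t = 2 − 6·(-3) = 20  (check: 350·(-13) + 228·20 = 10)
  q = 1: r = 6, s = 2 − 1·(-13) = 15, t = -3 − 1·20 = -23  (check: 350·15 + 228·(-23) = 6)
  q = 1: r = 4, s = -13 − 1·15 = -28, t = 20 − 1·(-23) = 43  (check: 350·(-28) + 228·43 = 4)
  q = 1: r = 2, s = 15 − 1·(-28) = 43, t = -23 − 1·43 = -66  (check: 350·43 + 228·(-66) = 2)
The row with r = 2 (the gcd) gives the Bezout coefficients s = 43, t = -66.
Result: 350 · (43) + 228 · (-66) = 2.

gcd(350, 228) = 2; s = 43, t = -66 (check: 350·43 + 228·(-66) = 2).


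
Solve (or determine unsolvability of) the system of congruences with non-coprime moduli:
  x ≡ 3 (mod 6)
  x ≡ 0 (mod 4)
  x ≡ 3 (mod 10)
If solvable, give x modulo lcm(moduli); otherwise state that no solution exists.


Moduli 6, 4, 10 are not pairwise coprime, so CRT works modulo lcm(m_i) when all pairwise compatibility conditions hold.
Pairwise compatibility: gcd(m_i, m_j) must divide a_i - a_j for every pair.
Merge one congruence at a time:
  Start: x ≡ 3 (mod 6).
  Combine with x ≡ 0 (mod 4): gcd(6, 4) = 2, and 0 - 3 = -3 is NOT divisible by 2.
    ⇒ system is inconsistent (no integer solution).

No solution (the system is inconsistent).


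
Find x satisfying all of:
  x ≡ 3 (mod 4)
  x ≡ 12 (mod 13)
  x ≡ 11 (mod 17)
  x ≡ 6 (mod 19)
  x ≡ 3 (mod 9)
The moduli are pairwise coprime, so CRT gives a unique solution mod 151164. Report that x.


Product of moduli M = 4 · 13 · 17 · 19 · 9 = 151164.
Merge one congruence at a time:
  Start: x ≡ 3 (mod 4).
  Combine with x ≡ 12 (mod 13); new modulus lcm = 52.
    Write x = 3 + 4·t and substitute into x ≡ 12 (mod 13): 4·t ≡ 12 − 3 = 9 (mod 13).
    The inverse of 4 mod 13 is 10 (since 4·10 = 40 = 3·13 + 1), so t ≡ 10·9 = 90 ≡ 12 (mod 13).
    Then x = 3 + 4·12 = 51, valid modulo lcm(4, 13) = 52: x ≡ 51 (mod 52).
  Combine with x ≡ 11 (mod 17); new modulus lcm = 884.
    Write x = 51 + 52·t and substitute into x ≡ 11 (mod 17): 52·t ≡ 11 − 51 = -40 (mod 17).
    Reduce coefficients mod 17: 1·t ≡ 11 (mod 17).
    So t ≡ 11 (mod 17).
    Then x = 51 + 52·11 = 623, valid modulo lcm(52, 17) = 884: x ≡ 623 (mod 884).
  Combine with x ≡ 6 (mod 19); new modulus lcm = 16796.
    Write x = 623 + 884·t and substitute into x ≡ 6 (mod 19): 884·t ≡ 6 − 623 = -617 (mod 19).
    Reduce coefficients mod 19: 10·t ≡ 10 (mod 19).
    The inverse of 10 mod 19 is 2 (since 10·2 = 20 = 1·19 + 1), so t ≡ 2·10 = 20 ≡ 1 (mod 19).
    Then x = 623 + 884·1 = 1507, valid modulo lcm(884, 19) = 16796: x ≡ 1507 (mod 16796).
  Combine with x ≡ 3 (mod 9); new modulus lcm = 151164.
    Write x = 1507 + 16796·t and substitute into x ≡ 3 (mod 9): 16796·t ≡ 3 − 1507 = -1504 (mod 9).
    Reduce coefficients mod 9: 2·t ≡ 8 (mod 9).
    The inverse of 2 mod 9 is 5 (since 2·5 = 10 = 1·9 + 1), so t ≡ 5·8 = 40 ≡ 4 (mod 9).
    Then x = 1507 + 16796·4 = 68691, valid modulo lcm(16796, 9) = 151164: x ≡ 68691 (mod 151164).
Verify against each original: 68691 mod 4 = 3, 68691 mod 13 = 12, 68691 mod 17 = 11, 68691 mod 19 = 6, 68691 mod 9 = 3.

x ≡ 68691 (mod 151164).
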